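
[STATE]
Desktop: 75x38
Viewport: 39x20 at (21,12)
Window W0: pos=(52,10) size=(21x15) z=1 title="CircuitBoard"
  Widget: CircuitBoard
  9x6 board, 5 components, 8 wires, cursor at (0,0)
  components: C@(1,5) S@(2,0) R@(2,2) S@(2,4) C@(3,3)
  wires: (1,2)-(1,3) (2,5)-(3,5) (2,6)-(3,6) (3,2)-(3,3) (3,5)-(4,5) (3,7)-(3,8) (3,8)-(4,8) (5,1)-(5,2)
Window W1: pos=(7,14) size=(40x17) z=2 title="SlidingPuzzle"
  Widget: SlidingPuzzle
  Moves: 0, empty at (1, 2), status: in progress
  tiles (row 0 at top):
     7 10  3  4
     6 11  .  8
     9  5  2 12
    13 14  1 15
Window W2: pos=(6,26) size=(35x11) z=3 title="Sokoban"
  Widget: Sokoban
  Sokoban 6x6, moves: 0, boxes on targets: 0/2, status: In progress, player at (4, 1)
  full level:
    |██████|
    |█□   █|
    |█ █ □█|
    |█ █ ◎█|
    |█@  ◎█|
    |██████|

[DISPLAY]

                               ┠───────
                               ┃   0 1 
━━━━━━━━━━━━━━━━━━━━━━━━━┓     ┃0  [.] 
e                        ┃     ┃       
─────────────────────────┨     ┃1      
──┬────┐                 ┃     ┃       
3 │  4 │                 ┃     ┃2   S  
──┼────┤                 ┃     ┃       
  │  8 │                 ┃     ┃3      
──┼────┤                 ┃     ┃       
2 │ 12 │                 ┃     ┃4      
──┼────┤                 ┃     ┃       
1 │ 15 │                 ┃     ┗━━━━━━━
──┴────┘                 ┃             
━━━━━━━━━━━━━━━━━━━┓     ┃             
                   ┃     ┃             
───────────────────┨     ┃             
                   ┃     ┃             
                   ┃━━━━━┛             
                   ┃                   


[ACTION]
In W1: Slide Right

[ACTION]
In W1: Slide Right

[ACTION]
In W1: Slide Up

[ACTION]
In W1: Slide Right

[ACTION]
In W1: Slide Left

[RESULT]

                               ┠───────
                               ┃   0 1 
━━━━━━━━━━━━━━━━━━━━━━━━━┓     ┃0  [.] 
e                        ┃     ┃       
─────────────────────────┨     ┃1      
──┬────┐                 ┃     ┃       
3 │  4 │                 ┃     ┃2   S  
──┼────┤                 ┃     ┃       
1 │  8 │                 ┃     ┃3      
──┼────┤                 ┃     ┃       
2 │ 12 │                 ┃     ┃4      
──┼────┤                 ┃     ┃       
1 │ 15 │                 ┃     ┗━━━━━━━
──┴────┘                 ┃             
━━━━━━━━━━━━━━━━━━━┓     ┃             
                   ┃     ┃             
───────────────────┨     ┃             
                   ┃     ┃             
                   ┃━━━━━┛             
                   ┃                   


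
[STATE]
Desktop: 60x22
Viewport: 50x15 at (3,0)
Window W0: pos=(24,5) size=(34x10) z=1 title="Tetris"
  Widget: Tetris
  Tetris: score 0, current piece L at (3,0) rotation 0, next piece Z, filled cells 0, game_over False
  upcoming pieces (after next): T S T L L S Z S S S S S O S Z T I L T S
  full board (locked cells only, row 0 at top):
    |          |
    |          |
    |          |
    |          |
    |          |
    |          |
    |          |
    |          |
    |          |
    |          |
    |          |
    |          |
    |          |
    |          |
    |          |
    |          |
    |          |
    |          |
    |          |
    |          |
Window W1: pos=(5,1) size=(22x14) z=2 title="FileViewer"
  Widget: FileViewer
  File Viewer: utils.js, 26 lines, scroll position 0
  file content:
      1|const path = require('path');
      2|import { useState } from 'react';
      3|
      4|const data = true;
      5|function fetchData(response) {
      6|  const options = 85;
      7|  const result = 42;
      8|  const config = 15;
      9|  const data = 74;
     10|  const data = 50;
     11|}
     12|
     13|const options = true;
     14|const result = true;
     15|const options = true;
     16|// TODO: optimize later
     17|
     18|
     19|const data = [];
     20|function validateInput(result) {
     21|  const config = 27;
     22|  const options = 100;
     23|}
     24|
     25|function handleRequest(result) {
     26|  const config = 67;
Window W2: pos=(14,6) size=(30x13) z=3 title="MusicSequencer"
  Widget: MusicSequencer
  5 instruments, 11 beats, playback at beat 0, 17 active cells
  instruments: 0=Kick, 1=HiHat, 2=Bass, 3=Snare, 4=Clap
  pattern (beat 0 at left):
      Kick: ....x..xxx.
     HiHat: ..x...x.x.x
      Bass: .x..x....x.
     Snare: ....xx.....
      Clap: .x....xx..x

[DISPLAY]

                                                  
  ┏━━━━━━━━━━━━━━━━━━━━┓                          
  ┃ FileViewer         ┃                          
  ┠────────────────────┨                          
  ┃const path = requir▲┃                          
  ┃import { useState }█┃━━━━━━━━━━━━━━━━━━━━━━━━━━
  ┃        ┏━━━━━━━━━━━━━━━━━━━━━━━━━━━━┓         
  ┃const da┃ MusicSequencer             ┃─────────
  ┃function┠────────────────────────────┨         
  ┃  const ┃      ▼1234567890           ┃         
  ┃  const ┃  Kick····█··███·           ┃         
  ┃  const ┃ HiHat··█···█·█·█           ┃         
  ┃  const ┃  Bass·█··█····█·           ┃         
  ┃  const ┃ Snare····██·····           ┃         
  ┗━━━━━━━━┃  Clap·█····██··█           ┃━━━━━━━━━


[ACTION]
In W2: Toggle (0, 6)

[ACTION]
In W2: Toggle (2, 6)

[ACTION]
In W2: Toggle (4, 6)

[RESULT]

                                                  
  ┏━━━━━━━━━━━━━━━━━━━━┓                          
  ┃ FileViewer         ┃                          
  ┠────────────────────┨                          
  ┃const path = requir▲┃                          
  ┃import { useState }█┃━━━━━━━━━━━━━━━━━━━━━━━━━━
  ┃        ┏━━━━━━━━━━━━━━━━━━━━━━━━━━━━┓         
  ┃const da┃ MusicSequencer             ┃─────────
  ┃function┠────────────────────────────┨         
  ┃  const ┃      ▼1234567890           ┃         
  ┃  const ┃  Kick····█·████·           ┃         
  ┃  const ┃ HiHat··█···█·█·█           ┃         
  ┃  const ┃  Bass·█··█·█··█·           ┃         
  ┃  const ┃ Snare····██·····           ┃         
  ┗━━━━━━━━┃  Clap·█·····█··█           ┃━━━━━━━━━


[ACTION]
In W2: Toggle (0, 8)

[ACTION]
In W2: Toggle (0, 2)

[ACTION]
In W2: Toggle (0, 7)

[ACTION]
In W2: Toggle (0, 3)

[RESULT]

                                                  
  ┏━━━━━━━━━━━━━━━━━━━━┓                          
  ┃ FileViewer         ┃                          
  ┠────────────────────┨                          
  ┃const path = requir▲┃                          
  ┃import { useState }█┃━━━━━━━━━━━━━━━━━━━━━━━━━━
  ┃        ┏━━━━━━━━━━━━━━━━━━━━━━━━━━━━┓         
  ┃const da┃ MusicSequencer             ┃─────────
  ┃function┠────────────────────────────┨         
  ┃  const ┃      ▼1234567890           ┃         
  ┃  const ┃  Kick··███·█··█·           ┃         
  ┃  const ┃ HiHat··█···█·█·█           ┃         
  ┃  const ┃  Bass·█··█·█··█·           ┃         
  ┃  const ┃ Snare····██·····           ┃         
  ┗━━━━━━━━┃  Clap·█·····█··█           ┃━━━━━━━━━


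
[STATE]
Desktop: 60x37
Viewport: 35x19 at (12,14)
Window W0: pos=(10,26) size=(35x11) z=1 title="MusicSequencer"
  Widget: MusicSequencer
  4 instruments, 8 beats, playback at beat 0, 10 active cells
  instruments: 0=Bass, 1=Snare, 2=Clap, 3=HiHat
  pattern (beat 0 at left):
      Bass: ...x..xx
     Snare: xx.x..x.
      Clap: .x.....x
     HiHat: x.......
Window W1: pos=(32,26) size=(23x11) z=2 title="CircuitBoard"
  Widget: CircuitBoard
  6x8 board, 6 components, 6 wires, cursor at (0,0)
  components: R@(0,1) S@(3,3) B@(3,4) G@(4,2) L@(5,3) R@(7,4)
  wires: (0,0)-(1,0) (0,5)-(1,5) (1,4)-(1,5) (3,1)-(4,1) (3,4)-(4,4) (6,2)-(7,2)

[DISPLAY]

                                   
                                   
                                   
                                   
                                   
                                   
                                   
                                   
                                   
                                   
                                   
                                   
━━━━━━━━━━━━━━━━━━━━┏━━━━━━━━━━━━━━
MusicSequencer      ┃ CircuitBoard 
────────────────────┠──────────────
     ▼1234567       ┃   0 1 2 3 4 5
 Bass···█··██       ┃0  [.]  R     
Snare██·█··█·       ┃    │         
 Clap·█·····█       ┃1   ·         


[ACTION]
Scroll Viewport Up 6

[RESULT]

                                   
                                   
                                   
                                   
                                   
                                   
                                   
                                   
                                   
                                   
                                   
                                   
                                   
                                   
                                   
                                   
                                   
                                   
━━━━━━━━━━━━━━━━━━━━┏━━━━━━━━━━━━━━


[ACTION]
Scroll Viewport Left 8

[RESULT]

                                   
                                   
                                   
                                   
                                   
                                   
                                   
                                   
                                   
                                   
                                   
                                   
                                   
                                   
                                   
                                   
                                   
                                   
      ┏━━━━━━━━━━━━━━━━━━━━━┏━━━━━━


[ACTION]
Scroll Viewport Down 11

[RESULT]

                                   
                                   
                                   
                                   
                                   
                                   
                                   
                                   
      ┏━━━━━━━━━━━━━━━━━━━━━┏━━━━━━
      ┃ MusicSequencer      ┃ Circu
      ┠─────────────────────┠──────
      ┃      ▼1234567       ┃   0 1
      ┃  Bass···█··██       ┃0  [.]
      ┃ Snare██·█··█·       ┃    │ 
      ┃  Clap·█·····█       ┃1   · 
      ┃ HiHat█·······       ┃      
      ┃                     ┃2     
      ┃                     ┃      
      ┗━━━━━━━━━━━━━━━━━━━━━┗━━━━━━


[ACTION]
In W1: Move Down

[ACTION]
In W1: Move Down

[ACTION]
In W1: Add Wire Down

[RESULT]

                                   
                                   
                                   
                                   
                                   
                                   
                                   
                                   
      ┏━━━━━━━━━━━━━━━━━━━━━┏━━━━━━
      ┃ MusicSequencer      ┃ Circu
      ┠─────────────────────┠──────
      ┃      ▼1234567       ┃   0 1
      ┃  Bass···█··██       ┃0   · 
      ┃ Snare██·█··█·       ┃    │ 
      ┃  Clap·█·····█       ┃1   · 
      ┃ HiHat█·······       ┃      
      ┃                     ┃2  [.]
      ┃                     ┃    │ 
      ┗━━━━━━━━━━━━━━━━━━━━━┗━━━━━━


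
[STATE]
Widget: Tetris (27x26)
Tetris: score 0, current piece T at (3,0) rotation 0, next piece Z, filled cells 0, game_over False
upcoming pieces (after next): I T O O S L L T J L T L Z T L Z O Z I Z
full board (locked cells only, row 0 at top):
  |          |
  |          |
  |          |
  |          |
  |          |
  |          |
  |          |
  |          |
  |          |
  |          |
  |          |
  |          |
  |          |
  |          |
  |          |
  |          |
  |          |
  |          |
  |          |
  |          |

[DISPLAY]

    ▒     │Next:           
   ▒▒▒    │▓▓              
          │ ▓▓             
          │                
          │                
          │                
          │Score:          
          │0               
          │                
          │                
          │                
          │                
          │                
          │                
          │                
          │                
          │                
          │                
          │                
          │                
          │                
          │                
          │                
          │                
          │                
          │                


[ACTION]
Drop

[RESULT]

          │Next:           
    ▒     │▓▓              
   ▒▒▒    │ ▓▓             
          │                
          │                
          │                
          │Score:          
          │0               
          │                
          │                
          │                
          │                
          │                
          │                
          │                
          │                
          │                
          │                
          │                
          │                
          │                
          │                
          │                
          │                
          │                
          │                


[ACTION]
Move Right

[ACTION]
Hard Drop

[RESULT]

   ▓▓     │Next:           
    ▓▓    │████            
          │                
          │                
          │                
          │                
          │Score:          
          │0               
          │                
          │                
          │                
          │                
          │                
          │                
          │                
          │                
          │                
          │                
     ▒    │                
    ▒▒▒   │                
          │                
          │                
          │                
          │                
          │                
          │                


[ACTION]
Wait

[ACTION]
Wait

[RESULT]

          │Next:           
          │████            
   ▓▓     │                
    ▓▓    │                
          │                
          │                
          │Score:          
          │0               
          │                
          │                
          │                
          │                
          │                
          │                
          │                
          │                
          │                
          │                
     ▒    │                
    ▒▒▒   │                
          │                
          │                
          │                
          │                
          │                
          │                


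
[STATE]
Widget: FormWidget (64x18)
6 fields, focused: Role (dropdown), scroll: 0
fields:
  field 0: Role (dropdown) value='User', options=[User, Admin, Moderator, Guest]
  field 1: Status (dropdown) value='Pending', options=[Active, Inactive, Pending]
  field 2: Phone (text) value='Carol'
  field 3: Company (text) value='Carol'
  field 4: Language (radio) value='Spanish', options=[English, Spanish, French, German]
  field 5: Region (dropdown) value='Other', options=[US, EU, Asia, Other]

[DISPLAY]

> Role:       [User                                           ▼]
  Status:     [Pending                                        ▼]
  Phone:      [Carol                                           ]
  Company:    [Carol                                           ]
  Language:   ( ) English  (●) Spanish  ( ) French  ( ) German  
  Region:     [Other                                          ▼]
                                                                
                                                                
                                                                
                                                                
                                                                
                                                                
                                                                
                                                                
                                                                
                                                                
                                                                
                                                                


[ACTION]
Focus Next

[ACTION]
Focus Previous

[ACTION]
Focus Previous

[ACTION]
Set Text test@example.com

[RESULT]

  Role:       [User                                           ▼]
  Status:     [Pending                                        ▼]
  Phone:      [Carol                                           ]
  Company:    [Carol                                           ]
  Language:   ( ) English  (●) Spanish  ( ) French  ( ) German  
> Region:     [Other                                          ▼]
                                                                
                                                                
                                                                
                                                                
                                                                
                                                                
                                                                
                                                                
                                                                
                                                                
                                                                
                                                                


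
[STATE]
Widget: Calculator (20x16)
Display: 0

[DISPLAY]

                   0
┌───┬───┬───┬───┐   
│ 7 │ 8 │ 9 │ ÷ │   
├───┼───┼───┼───┤   
│ 4 │ 5 │ 6 │ × │   
├───┼───┼───┼───┤   
│ 1 │ 2 │ 3 │ - │   
├───┼───┼───┼───┤   
│ 0 │ . │ = │ + │   
├───┼───┼───┼───┤   
│ C │ MC│ MR│ M+│   
└───┴───┴───┴───┘   
                    
                    
                    
                    


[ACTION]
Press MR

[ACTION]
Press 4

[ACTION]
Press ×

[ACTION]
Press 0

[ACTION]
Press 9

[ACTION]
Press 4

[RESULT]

                  94
┌───┬───┬───┬───┐   
│ 7 │ 8 │ 9 │ ÷ │   
├───┼───┼───┼───┤   
│ 4 │ 5 │ 6 │ × │   
├───┼───┼───┼───┤   
│ 1 │ 2 │ 3 │ - │   
├───┼───┼───┼───┤   
│ 0 │ . │ = │ + │   
├───┼───┼───┼───┤   
│ C │ MC│ MR│ M+│   
└───┴───┴───┴───┘   
                    
                    
                    
                    


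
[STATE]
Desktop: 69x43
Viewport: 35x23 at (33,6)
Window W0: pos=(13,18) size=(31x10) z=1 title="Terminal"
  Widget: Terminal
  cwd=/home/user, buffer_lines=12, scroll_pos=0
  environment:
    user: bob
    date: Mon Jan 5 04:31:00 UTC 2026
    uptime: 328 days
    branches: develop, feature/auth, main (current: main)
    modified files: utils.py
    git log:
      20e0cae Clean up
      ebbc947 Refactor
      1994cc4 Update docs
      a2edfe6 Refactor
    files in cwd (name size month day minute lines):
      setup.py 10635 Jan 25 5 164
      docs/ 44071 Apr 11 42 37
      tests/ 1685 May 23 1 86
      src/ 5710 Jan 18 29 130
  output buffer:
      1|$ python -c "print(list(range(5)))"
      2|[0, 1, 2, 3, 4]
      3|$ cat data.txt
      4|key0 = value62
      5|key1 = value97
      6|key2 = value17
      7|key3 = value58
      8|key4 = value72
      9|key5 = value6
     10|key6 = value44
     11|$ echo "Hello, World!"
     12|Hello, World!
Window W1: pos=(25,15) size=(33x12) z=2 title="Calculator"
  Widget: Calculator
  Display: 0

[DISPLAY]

                                   
                                   
                                   
                                   
                                   
                                   
                                   
                                   
                                   
━━━━━━━━━━━━━━━━━━━━━━━━┓          
ator                    ┃          
────────────────────────┨          
                       0┃          
─┬───┬───┐              ┃          
 │ 9 │ ÷ │              ┃          
─┼───┼───┤              ┃          
 │ 6 │ × │              ┃          
─┼───┼───┤              ┃          
 │ 3 │ - │              ┃          
─┴───┴───┘              ┃          
━━━━━━━━━━━━━━━━━━━━━━━━┛          
━━━━━━━━━━┛                        
                                   


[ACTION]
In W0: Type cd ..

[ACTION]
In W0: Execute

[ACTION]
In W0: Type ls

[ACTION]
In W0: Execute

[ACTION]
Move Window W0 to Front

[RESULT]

                                   
                                   
                                   
                                   
                                   
                                   
                                   
                                   
                                   
━━━━━━━━━━━━━━━━━━━━━━━━┓          
ator                    ┃          
────────────────────────┨          
━━━━━━━━━━┓            0┃          
          ┃             ┃          
──────────┨             ┃          
          ┃             ┃          
          ┃             ┃          
          ┃             ┃          
          ┃             ┃          
sts/  src/┃             ┃          
          ┃━━━━━━━━━━━━━┛          
━━━━━━━━━━┛                        
                                   


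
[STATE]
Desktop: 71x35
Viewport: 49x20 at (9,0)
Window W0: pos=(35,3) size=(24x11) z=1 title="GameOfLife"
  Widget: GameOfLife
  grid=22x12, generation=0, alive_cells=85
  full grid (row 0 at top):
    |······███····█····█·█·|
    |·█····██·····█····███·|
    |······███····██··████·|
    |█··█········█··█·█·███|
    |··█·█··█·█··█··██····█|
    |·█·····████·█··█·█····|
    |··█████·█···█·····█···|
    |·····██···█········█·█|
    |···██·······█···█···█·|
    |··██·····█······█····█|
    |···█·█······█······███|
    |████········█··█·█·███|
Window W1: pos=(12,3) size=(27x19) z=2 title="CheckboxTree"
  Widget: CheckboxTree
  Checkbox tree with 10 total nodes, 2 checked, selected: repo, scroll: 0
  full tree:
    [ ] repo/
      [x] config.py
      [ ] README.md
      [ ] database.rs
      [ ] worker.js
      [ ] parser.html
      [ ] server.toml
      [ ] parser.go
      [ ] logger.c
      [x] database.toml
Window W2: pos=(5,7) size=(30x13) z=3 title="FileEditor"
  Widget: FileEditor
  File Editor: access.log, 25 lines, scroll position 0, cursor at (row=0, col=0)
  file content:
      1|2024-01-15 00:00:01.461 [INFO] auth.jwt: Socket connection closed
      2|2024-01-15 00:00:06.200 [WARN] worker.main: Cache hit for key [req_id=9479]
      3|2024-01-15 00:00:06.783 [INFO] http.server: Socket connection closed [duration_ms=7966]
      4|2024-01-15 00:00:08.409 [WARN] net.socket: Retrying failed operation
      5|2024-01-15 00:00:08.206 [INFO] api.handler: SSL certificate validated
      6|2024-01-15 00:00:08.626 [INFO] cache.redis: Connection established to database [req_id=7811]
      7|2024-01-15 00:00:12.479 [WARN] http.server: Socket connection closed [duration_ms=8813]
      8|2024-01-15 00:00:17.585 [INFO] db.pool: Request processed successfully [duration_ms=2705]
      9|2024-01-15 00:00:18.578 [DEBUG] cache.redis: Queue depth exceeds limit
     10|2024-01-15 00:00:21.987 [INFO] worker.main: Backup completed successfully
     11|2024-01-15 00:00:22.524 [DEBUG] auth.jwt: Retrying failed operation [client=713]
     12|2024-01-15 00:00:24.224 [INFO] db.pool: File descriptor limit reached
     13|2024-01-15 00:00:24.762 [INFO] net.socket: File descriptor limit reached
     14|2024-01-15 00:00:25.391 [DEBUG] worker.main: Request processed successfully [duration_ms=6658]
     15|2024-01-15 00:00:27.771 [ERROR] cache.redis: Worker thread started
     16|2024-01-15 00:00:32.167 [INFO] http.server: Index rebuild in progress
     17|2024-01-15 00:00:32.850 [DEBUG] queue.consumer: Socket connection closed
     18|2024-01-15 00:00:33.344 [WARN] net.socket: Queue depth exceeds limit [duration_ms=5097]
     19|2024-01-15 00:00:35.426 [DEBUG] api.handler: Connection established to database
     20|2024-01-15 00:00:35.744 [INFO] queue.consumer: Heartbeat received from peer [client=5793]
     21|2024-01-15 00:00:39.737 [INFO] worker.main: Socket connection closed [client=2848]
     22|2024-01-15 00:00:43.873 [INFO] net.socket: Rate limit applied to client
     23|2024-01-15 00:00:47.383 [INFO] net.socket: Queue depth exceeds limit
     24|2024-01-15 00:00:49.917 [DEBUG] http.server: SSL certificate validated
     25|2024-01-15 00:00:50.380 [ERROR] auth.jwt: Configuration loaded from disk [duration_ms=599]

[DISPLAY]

                                                 
                                                 
                                                 
   ┏━━━━━━━━━━━━━━━━━━━━━━━━━┓━━━━━━━━━━━━━━━━━━━
   ┃ CheckboxTree            ┃meOfLife           
   ┠─────────────────────────┨───────────────────
   ┃>[-] repo/               ┃: 0                
━━━━━━━━━━━━━━━━━━━━━━━━━┓   ┃█········█··█·█·███
leEditor                 ┃   ┃·█··█·█··█··██····█
─────────────────────────┨   ┃····████·█··█·█····
4-01-15 00:00:01.461 [IN▲┃   ┃████·█···█·····█···
4-01-15 00:00:06.200 [WA█┃   ┃··██···█········█·█
4-01-15 00:00:06.783 [IN░┃   ┃██·······█···█···█·
4-01-15 00:00:08.409 [WA░┃   ┃━━━━━━━━━━━━━━━━━━━
4-01-15 00:00:08.206 [IN░┃   ┃                   
4-01-15 00:00:08.626 [IN░┃   ┃                   
4-01-15 00:00:12.479 [WA░┃   ┃                   
4-01-15 00:00:17.585 [IN░┃   ┃                   
4-01-15 00:00:18.578 [DE▼┃   ┃                   
━━━━━━━━━━━━━━━━━━━━━━━━━┛   ┃                   


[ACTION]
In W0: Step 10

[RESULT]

                                                 
                                                 
                                                 
   ┏━━━━━━━━━━━━━━━━━━━━━━━━━┓━━━━━━━━━━━━━━━━━━━
   ┃ CheckboxTree            ┃meOfLife           
   ┠─────────────────────────┨───────────────────
   ┃>[-] repo/               ┃: 10               
━━━━━━━━━━━━━━━━━━━━━━━━━┓   ┃···█··█······████··
leEditor                 ┃   ┃█···██·······████··
─────────────────────────┨   ┃██·················
4-01-15 00:00:01.461 [IN▲┃   ┃·█·················
4-01-15 00:00:06.200 [WA█┃   ┃·██········██······
4-01-15 00:00:06.783 [IN░┃   ┃██·········██······
4-01-15 00:00:08.409 [WA░┃   ┃━━━━━━━━━━━━━━━━━━━
4-01-15 00:00:08.206 [IN░┃   ┃                   
4-01-15 00:00:08.626 [IN░┃   ┃                   
4-01-15 00:00:12.479 [WA░┃   ┃                   
4-01-15 00:00:17.585 [IN░┃   ┃                   
4-01-15 00:00:18.578 [DE▼┃   ┃                   
━━━━━━━━━━━━━━━━━━━━━━━━━┛   ┃                   


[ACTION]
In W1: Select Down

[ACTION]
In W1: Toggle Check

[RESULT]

                                                 
                                                 
                                                 
   ┏━━━━━━━━━━━━━━━━━━━━━━━━━┓━━━━━━━━━━━━━━━━━━━
   ┃ CheckboxTree            ┃meOfLife           
   ┠─────────────────────────┨───────────────────
   ┃ [-] repo/               ┃: 10               
━━━━━━━━━━━━━━━━━━━━━━━━━┓   ┃···█··█······████··
leEditor                 ┃   ┃█···██·······████··
─────────────────────────┨   ┃██·················
4-01-15 00:00:01.461 [IN▲┃   ┃·█·················
4-01-15 00:00:06.200 [WA█┃   ┃·██········██······
4-01-15 00:00:06.783 [IN░┃   ┃██·········██······
4-01-15 00:00:08.409 [WA░┃   ┃━━━━━━━━━━━━━━━━━━━
4-01-15 00:00:08.206 [IN░┃   ┃                   
4-01-15 00:00:08.626 [IN░┃   ┃                   
4-01-15 00:00:12.479 [WA░┃   ┃                   
4-01-15 00:00:17.585 [IN░┃   ┃                   
4-01-15 00:00:18.578 [DE▼┃   ┃                   
━━━━━━━━━━━━━━━━━━━━━━━━━┛   ┃                   


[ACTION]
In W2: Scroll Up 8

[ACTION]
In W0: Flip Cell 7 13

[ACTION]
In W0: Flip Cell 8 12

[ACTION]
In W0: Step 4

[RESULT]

                                                 
                                                 
                                                 
   ┏━━━━━━━━━━━━━━━━━━━━━━━━━┓━━━━━━━━━━━━━━━━━━━
   ┃ CheckboxTree            ┃meOfLife           
   ┠─────────────────────────┨───────────────────
   ┃ [-] repo/               ┃: 14               
━━━━━━━━━━━━━━━━━━━━━━━━━┓   ┃···██·█····██····██
leEditor                 ┃   ┃·····█······█····█·
─────────────────────────┨   ┃···················
4-01-15 00:00:01.461 [IN▲┃   ┃············█······
4-01-15 00:00:06.200 [WA█┃   ┃█··················
4-01-15 00:00:06.783 [IN░┃   ┃·█·················
4-01-15 00:00:08.409 [WA░┃   ┃━━━━━━━━━━━━━━━━━━━
4-01-15 00:00:08.206 [IN░┃   ┃                   
4-01-15 00:00:08.626 [IN░┃   ┃                   
4-01-15 00:00:12.479 [WA░┃   ┃                   
4-01-15 00:00:17.585 [IN░┃   ┃                   
4-01-15 00:00:18.578 [DE▼┃   ┃                   
━━━━━━━━━━━━━━━━━━━━━━━━━┛   ┃                   


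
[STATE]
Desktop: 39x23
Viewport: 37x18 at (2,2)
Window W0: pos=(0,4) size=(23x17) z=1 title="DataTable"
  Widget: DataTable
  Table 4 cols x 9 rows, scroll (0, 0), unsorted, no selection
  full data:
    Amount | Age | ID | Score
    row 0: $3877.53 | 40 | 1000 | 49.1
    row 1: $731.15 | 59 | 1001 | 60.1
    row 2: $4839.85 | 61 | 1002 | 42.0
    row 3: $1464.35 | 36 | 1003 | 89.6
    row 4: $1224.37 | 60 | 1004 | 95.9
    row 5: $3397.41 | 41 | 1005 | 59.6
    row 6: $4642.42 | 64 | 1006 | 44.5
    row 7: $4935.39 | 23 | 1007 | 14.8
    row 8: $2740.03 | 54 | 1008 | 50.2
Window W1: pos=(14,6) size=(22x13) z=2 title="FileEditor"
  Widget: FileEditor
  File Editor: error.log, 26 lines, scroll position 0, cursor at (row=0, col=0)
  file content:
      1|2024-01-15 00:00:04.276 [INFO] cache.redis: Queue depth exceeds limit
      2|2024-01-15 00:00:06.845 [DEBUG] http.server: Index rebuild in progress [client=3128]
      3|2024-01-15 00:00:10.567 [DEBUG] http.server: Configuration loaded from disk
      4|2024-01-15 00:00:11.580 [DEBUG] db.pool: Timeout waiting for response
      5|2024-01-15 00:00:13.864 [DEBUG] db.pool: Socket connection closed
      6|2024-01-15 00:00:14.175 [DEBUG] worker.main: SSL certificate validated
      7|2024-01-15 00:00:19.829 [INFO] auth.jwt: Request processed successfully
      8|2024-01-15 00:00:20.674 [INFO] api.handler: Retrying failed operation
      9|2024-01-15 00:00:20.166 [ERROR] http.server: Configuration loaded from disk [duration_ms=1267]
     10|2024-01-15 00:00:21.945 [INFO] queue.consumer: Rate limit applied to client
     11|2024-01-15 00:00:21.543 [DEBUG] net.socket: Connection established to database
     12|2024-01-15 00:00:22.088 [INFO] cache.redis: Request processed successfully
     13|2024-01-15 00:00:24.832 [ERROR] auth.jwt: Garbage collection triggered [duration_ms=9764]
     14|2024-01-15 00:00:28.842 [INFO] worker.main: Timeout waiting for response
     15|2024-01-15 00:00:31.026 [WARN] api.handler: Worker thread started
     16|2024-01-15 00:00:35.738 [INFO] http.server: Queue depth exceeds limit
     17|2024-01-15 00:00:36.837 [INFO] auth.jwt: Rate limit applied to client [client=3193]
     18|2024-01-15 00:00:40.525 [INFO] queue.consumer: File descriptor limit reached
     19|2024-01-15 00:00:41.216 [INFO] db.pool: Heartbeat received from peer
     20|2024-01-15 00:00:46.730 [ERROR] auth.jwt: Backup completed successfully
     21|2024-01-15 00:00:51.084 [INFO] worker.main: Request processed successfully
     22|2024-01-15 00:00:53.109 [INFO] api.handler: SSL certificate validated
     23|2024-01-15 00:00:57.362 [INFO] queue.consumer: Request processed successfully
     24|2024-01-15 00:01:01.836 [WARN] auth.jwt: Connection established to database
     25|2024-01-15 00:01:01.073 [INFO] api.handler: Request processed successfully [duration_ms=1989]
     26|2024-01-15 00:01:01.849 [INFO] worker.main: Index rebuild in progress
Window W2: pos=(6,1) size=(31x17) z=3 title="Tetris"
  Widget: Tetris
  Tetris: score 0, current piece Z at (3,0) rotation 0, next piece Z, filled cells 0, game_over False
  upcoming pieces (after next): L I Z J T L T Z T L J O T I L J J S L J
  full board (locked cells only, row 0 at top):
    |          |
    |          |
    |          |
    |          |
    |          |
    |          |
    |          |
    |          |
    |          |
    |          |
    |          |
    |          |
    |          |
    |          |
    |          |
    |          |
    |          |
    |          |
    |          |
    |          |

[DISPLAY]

    ┃ Tetris                      ┃  
    ┠─────────────────────────────┨  
━━━━┃          │Next:             ┃  
Data┃          │▓▓                ┃  
────┃          │ ▓▓               ┃  
moun┃          │                  ┃  
────┃          │                  ┃  
3877┃          │                  ┃  
731.┃          │Score:            ┃  
4839┃          │0                 ┃  
1464┃          │                  ┃  
1224┃          │                  ┃  
3397┃          │                  ┃  
4642┃          │                  ┃  
4935┃          │                  ┃  
2740┗━━━━━━━━━━━━━━━━━━━━━━━━━━━━━┛  
            ┗━━━━━━━━━━━━━━━━━━━━┛   
                    ┃                


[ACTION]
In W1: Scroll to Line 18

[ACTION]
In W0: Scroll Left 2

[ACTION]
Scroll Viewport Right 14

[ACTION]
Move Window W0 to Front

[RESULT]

    ┃ Tetris                      ┃  
    ┠─────────────────────────────┨  
━━━━━━━━━━━━━━━━━━━━┓             ┃  
DataTable           ┃             ┃  
────────────────────┨             ┃  
mount  │Age│ID  │Sco┃             ┃  
───────┼───┼────┼───┃             ┃  
3877.53│40 │1000│49.┃             ┃  
731.15 │59 │1001│60.┃:            ┃  
4839.85│61 │1002│42.┃             ┃  
1464.35│36 │1003│89.┃             ┃  
1224.37│60 │1004│95.┃             ┃  
3397.41│41 │1005│59.┃             ┃  
4642.42│64 │1006│44.┃             ┃  
4935.39│23 │1007│14.┃             ┃  
2740.03│54 │1008│50.┃━━━━━━━━━━━━━┛  
                    ┃━━━━━━━━━━━━┛   
                    ┃                
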